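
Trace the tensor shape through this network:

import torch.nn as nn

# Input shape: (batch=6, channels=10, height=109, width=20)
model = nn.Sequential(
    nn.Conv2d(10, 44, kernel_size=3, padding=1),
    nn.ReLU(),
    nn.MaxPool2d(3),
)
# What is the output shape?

Input shape: (6, 10, 109, 20)
  -> after Conv2d: (6, 44, 109, 20)
  -> after ReLU: (6, 44, 109, 20)
Output shape: (6, 44, 36, 6)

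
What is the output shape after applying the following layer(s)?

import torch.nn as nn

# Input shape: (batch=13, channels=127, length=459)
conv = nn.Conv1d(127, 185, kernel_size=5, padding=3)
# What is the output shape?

Input shape: (13, 127, 459)
Output shape: (13, 185, 461)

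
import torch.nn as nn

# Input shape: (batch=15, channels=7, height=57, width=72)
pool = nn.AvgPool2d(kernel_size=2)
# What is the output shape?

Input shape: (15, 7, 57, 72)
Output shape: (15, 7, 28, 36)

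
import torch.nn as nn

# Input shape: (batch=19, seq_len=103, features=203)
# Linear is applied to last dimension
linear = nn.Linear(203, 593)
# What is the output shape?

Input shape: (19, 103, 203)
Output shape: (19, 103, 593)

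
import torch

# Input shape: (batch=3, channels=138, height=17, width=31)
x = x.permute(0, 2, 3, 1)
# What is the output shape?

Input shape: (3, 138, 17, 31)
Output shape: (3, 17, 31, 138)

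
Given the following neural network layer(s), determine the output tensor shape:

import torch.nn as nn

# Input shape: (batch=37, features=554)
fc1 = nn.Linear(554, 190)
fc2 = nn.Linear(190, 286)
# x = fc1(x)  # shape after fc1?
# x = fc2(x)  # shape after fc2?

Input shape: (37, 554)
  -> after fc1: (37, 190)
Output shape: (37, 286)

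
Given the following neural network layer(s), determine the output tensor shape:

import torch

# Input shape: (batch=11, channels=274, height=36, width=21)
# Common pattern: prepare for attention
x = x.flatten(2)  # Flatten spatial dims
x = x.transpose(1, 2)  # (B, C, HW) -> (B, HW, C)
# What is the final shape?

Input shape: (11, 274, 36, 21)
  -> after flatten(2): (11, 274, 756)
Output shape: (11, 756, 274)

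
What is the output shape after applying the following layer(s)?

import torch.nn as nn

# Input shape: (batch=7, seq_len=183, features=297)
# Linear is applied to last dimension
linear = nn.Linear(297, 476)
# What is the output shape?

Input shape: (7, 183, 297)
Output shape: (7, 183, 476)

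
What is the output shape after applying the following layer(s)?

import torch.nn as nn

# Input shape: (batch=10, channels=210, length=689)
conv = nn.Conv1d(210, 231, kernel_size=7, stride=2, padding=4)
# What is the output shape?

Input shape: (10, 210, 689)
Output shape: (10, 231, 346)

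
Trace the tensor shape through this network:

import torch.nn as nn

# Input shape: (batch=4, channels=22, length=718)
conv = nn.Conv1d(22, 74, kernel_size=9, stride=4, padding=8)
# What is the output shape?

Input shape: (4, 22, 718)
Output shape: (4, 74, 182)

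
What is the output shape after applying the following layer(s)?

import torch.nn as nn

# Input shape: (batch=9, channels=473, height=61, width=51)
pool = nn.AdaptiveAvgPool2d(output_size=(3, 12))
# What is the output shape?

Input shape: (9, 473, 61, 51)
Output shape: (9, 473, 3, 12)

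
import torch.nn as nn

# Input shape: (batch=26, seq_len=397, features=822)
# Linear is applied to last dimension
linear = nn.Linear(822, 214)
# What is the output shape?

Input shape: (26, 397, 822)
Output shape: (26, 397, 214)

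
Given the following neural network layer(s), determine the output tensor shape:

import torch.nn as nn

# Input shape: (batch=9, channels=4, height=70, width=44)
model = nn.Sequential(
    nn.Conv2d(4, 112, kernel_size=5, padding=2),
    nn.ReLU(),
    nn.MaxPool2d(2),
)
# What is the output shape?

Input shape: (9, 4, 70, 44)
  -> after Conv2d: (9, 112, 70, 44)
  -> after ReLU: (9, 112, 70, 44)
Output shape: (9, 112, 35, 22)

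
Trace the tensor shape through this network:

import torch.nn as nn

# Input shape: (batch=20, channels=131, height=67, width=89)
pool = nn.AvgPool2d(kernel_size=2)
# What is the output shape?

Input shape: (20, 131, 67, 89)
Output shape: (20, 131, 33, 44)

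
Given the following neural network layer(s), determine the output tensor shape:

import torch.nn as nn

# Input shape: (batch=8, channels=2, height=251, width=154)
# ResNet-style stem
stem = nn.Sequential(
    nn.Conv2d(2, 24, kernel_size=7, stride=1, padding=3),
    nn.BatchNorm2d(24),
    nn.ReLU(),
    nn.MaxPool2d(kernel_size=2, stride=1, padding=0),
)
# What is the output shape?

Input shape: (8, 2, 251, 154)
  -> after Conv2d 7x7 stride=1: (8, 24, 251, 154)
Output shape: (8, 24, 250, 153)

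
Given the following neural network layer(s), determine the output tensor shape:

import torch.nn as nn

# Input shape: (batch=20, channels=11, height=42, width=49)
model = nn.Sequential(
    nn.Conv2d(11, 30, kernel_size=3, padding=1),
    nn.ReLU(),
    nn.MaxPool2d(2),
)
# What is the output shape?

Input shape: (20, 11, 42, 49)
  -> after Conv2d: (20, 30, 42, 49)
  -> after ReLU: (20, 30, 42, 49)
Output shape: (20, 30, 21, 24)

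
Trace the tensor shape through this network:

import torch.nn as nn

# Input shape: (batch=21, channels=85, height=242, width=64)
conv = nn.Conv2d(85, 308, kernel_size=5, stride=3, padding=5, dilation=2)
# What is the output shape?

Input shape: (21, 85, 242, 64)
Output shape: (21, 308, 82, 22)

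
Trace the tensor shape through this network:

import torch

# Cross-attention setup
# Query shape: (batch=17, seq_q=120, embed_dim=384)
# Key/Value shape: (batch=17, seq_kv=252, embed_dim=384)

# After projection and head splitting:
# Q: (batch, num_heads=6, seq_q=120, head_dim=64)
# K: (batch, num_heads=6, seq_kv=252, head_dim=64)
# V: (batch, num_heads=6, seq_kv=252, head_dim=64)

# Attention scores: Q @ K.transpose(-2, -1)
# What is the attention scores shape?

Input shape: (17, 120, 384)
Output shape: (17, 6, 120, 252)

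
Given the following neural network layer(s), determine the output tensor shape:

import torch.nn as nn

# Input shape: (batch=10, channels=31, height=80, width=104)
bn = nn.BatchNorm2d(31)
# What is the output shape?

Input shape: (10, 31, 80, 104)
Output shape: (10, 31, 80, 104)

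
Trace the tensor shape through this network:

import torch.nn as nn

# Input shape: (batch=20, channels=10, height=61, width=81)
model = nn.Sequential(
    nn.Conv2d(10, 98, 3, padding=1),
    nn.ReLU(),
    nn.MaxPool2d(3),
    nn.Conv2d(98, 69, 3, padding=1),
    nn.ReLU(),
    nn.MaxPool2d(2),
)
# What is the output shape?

Input shape: (20, 10, 61, 81)
  -> after first Conv2d: (20, 98, 61, 81)
  -> after first MaxPool2d: (20, 98, 20, 27)
  -> after second Conv2d: (20, 69, 20, 27)
Output shape: (20, 69, 10, 13)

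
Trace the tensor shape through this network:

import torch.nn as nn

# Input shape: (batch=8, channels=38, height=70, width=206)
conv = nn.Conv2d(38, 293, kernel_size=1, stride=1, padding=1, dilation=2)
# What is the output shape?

Input shape: (8, 38, 70, 206)
Output shape: (8, 293, 72, 208)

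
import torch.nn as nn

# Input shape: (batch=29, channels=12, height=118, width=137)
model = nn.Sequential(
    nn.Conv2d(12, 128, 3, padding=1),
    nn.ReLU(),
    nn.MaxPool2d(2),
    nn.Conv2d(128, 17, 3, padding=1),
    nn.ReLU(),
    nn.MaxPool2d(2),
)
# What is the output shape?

Input shape: (29, 12, 118, 137)
  -> after first Conv2d: (29, 128, 118, 137)
  -> after first MaxPool2d: (29, 128, 59, 68)
  -> after second Conv2d: (29, 17, 59, 68)
Output shape: (29, 17, 29, 34)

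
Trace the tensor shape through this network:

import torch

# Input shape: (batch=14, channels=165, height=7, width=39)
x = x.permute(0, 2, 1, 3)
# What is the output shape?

Input shape: (14, 165, 7, 39)
Output shape: (14, 7, 165, 39)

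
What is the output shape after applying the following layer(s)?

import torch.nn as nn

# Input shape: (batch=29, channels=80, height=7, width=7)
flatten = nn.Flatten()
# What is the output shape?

Input shape: (29, 80, 7, 7)
Output shape: (29, 3920)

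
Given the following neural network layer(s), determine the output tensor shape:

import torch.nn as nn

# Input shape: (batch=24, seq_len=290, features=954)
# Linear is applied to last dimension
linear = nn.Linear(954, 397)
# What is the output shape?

Input shape: (24, 290, 954)
Output shape: (24, 290, 397)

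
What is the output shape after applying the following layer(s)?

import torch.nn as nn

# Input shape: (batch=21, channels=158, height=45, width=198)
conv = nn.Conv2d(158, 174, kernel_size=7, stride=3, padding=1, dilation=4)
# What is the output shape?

Input shape: (21, 158, 45, 198)
Output shape: (21, 174, 8, 59)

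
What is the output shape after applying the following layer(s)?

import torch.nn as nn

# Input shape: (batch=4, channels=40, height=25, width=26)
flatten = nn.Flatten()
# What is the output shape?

Input shape: (4, 40, 25, 26)
Output shape: (4, 26000)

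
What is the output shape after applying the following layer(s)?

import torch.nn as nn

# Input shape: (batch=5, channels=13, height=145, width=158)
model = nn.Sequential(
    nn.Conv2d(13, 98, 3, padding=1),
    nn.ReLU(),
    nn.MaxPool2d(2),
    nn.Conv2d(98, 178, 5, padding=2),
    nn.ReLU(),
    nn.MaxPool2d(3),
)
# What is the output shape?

Input shape: (5, 13, 145, 158)
  -> after first Conv2d: (5, 98, 145, 158)
  -> after first MaxPool2d: (5, 98, 72, 79)
  -> after second Conv2d: (5, 178, 72, 79)
Output shape: (5, 178, 24, 26)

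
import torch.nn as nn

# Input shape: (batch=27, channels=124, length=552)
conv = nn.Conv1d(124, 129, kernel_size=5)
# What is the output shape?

Input shape: (27, 124, 552)
Output shape: (27, 129, 548)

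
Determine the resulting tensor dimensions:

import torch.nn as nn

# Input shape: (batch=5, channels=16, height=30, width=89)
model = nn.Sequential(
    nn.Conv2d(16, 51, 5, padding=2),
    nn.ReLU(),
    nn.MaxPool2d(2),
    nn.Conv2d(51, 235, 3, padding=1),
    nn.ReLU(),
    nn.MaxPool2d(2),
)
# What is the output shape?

Input shape: (5, 16, 30, 89)
  -> after first Conv2d: (5, 51, 30, 89)
  -> after first MaxPool2d: (5, 51, 15, 44)
  -> after second Conv2d: (5, 235, 15, 44)
Output shape: (5, 235, 7, 22)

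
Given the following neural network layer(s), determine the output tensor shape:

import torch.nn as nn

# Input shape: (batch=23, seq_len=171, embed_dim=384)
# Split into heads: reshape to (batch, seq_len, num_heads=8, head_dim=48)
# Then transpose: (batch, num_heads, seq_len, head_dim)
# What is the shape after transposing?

Input shape: (23, 171, 384)
  -> after reshape: (23, 171, 8, 48)
Output shape: (23, 8, 171, 48)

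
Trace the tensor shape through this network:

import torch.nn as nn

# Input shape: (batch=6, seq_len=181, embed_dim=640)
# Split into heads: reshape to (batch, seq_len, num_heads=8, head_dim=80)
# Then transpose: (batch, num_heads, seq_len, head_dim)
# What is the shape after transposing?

Input shape: (6, 181, 640)
  -> after reshape: (6, 181, 8, 80)
Output shape: (6, 8, 181, 80)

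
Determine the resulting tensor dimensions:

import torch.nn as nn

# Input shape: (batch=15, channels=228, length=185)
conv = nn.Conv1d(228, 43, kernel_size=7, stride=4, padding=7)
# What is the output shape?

Input shape: (15, 228, 185)
Output shape: (15, 43, 49)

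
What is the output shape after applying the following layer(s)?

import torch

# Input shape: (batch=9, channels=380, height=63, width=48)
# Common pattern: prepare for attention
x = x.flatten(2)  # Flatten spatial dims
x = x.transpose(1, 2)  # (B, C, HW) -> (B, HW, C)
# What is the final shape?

Input shape: (9, 380, 63, 48)
  -> after flatten(2): (9, 380, 3024)
Output shape: (9, 3024, 380)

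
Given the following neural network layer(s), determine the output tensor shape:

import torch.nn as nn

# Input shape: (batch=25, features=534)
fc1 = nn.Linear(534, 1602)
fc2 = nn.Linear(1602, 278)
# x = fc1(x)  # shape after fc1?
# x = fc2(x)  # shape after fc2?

Input shape: (25, 534)
  -> after fc1: (25, 1602)
Output shape: (25, 278)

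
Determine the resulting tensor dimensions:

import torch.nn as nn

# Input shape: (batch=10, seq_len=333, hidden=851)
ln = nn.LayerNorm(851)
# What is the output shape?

Input shape: (10, 333, 851)
Output shape: (10, 333, 851)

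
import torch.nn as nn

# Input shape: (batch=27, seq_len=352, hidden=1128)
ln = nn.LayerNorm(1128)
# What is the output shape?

Input shape: (27, 352, 1128)
Output shape: (27, 352, 1128)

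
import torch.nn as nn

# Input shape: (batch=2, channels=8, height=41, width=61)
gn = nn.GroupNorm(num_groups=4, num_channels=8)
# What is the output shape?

Input shape: (2, 8, 41, 61)
Output shape: (2, 8, 41, 61)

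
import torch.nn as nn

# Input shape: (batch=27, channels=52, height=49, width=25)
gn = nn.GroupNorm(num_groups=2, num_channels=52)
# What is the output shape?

Input shape: (27, 52, 49, 25)
Output shape: (27, 52, 49, 25)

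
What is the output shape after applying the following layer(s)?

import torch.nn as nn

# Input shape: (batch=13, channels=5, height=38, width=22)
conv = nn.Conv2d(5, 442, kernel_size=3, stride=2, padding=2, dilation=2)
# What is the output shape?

Input shape: (13, 5, 38, 22)
Output shape: (13, 442, 19, 11)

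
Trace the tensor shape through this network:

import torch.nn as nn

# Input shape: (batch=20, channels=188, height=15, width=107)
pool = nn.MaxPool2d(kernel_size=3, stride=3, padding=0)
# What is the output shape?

Input shape: (20, 188, 15, 107)
Output shape: (20, 188, 5, 35)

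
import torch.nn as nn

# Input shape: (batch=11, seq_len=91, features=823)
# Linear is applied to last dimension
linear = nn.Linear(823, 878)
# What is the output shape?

Input shape: (11, 91, 823)
Output shape: (11, 91, 878)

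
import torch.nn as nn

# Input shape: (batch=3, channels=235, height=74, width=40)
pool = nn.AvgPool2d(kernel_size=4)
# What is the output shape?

Input shape: (3, 235, 74, 40)
Output shape: (3, 235, 18, 10)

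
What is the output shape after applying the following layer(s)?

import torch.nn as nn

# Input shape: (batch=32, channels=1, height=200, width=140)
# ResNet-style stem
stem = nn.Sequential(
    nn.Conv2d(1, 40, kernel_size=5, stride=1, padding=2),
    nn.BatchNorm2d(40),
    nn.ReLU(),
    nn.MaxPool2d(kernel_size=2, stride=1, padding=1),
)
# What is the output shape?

Input shape: (32, 1, 200, 140)
  -> after Conv2d 5x5 stride=1: (32, 40, 200, 140)
Output shape: (32, 40, 201, 141)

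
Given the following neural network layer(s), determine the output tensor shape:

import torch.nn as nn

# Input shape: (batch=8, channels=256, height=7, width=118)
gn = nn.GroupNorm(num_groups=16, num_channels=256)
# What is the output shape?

Input shape: (8, 256, 7, 118)
Output shape: (8, 256, 7, 118)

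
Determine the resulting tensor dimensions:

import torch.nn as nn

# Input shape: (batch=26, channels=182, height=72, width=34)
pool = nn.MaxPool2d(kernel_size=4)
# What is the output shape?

Input shape: (26, 182, 72, 34)
Output shape: (26, 182, 18, 8)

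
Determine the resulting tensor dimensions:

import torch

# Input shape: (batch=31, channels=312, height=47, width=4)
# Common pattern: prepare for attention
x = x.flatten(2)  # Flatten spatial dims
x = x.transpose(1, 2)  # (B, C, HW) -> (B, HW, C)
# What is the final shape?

Input shape: (31, 312, 47, 4)
  -> after flatten(2): (31, 312, 188)
Output shape: (31, 188, 312)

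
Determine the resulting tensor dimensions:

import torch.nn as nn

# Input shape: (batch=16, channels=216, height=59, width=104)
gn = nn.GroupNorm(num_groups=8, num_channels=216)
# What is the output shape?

Input shape: (16, 216, 59, 104)
Output shape: (16, 216, 59, 104)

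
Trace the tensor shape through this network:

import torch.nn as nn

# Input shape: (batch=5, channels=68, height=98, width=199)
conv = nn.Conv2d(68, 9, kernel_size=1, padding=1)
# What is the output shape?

Input shape: (5, 68, 98, 199)
Output shape: (5, 9, 100, 201)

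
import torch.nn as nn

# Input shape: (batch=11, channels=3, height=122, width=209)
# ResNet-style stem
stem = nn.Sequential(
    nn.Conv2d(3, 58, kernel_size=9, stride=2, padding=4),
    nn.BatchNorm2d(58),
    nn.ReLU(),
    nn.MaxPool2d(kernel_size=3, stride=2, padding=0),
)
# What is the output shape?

Input shape: (11, 3, 122, 209)
  -> after Conv2d 9x9 stride=2: (11, 58, 61, 105)
Output shape: (11, 58, 30, 52)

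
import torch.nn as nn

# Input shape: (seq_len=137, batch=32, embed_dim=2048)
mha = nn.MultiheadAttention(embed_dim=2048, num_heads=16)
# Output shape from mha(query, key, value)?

Input shape: (137, 32, 2048)
Output shape: (137, 32, 2048)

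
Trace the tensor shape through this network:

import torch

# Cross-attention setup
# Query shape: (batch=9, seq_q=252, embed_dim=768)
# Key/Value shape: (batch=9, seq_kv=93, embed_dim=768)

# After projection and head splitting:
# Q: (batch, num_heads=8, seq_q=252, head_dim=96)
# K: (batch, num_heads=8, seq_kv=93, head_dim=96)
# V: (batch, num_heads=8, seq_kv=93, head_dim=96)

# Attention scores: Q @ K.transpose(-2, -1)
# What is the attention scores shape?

Input shape: (9, 252, 768)
Output shape: (9, 8, 252, 93)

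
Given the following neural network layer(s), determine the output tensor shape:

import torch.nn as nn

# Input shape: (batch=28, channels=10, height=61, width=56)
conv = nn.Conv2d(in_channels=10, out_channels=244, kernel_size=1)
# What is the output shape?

Input shape: (28, 10, 61, 56)
Output shape: (28, 244, 61, 56)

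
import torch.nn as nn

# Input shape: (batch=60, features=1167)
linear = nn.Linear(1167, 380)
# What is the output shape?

Input shape: (60, 1167)
Output shape: (60, 380)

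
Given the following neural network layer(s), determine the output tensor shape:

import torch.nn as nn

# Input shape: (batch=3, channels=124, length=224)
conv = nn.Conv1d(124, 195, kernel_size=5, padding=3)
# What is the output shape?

Input shape: (3, 124, 224)
Output shape: (3, 195, 226)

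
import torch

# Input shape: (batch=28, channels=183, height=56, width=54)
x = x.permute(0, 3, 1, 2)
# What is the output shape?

Input shape: (28, 183, 56, 54)
Output shape: (28, 54, 183, 56)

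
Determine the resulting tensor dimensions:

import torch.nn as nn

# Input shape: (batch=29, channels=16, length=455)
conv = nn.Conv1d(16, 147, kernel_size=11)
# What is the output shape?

Input shape: (29, 16, 455)
Output shape: (29, 147, 445)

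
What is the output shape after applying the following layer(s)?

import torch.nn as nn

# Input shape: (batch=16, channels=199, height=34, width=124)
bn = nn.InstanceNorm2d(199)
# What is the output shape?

Input shape: (16, 199, 34, 124)
Output shape: (16, 199, 34, 124)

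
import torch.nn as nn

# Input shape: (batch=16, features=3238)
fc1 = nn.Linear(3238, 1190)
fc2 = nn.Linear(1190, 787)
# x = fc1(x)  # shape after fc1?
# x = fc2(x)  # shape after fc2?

Input shape: (16, 3238)
  -> after fc1: (16, 1190)
Output shape: (16, 787)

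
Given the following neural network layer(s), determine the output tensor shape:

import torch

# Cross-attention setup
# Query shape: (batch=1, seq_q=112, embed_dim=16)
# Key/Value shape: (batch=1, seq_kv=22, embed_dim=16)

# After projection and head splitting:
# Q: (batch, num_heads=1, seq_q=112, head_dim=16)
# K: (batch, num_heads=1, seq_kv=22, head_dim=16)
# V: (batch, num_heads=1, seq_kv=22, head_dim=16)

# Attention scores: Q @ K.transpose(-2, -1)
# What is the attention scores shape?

Input shape: (1, 112, 16)
Output shape: (1, 1, 112, 22)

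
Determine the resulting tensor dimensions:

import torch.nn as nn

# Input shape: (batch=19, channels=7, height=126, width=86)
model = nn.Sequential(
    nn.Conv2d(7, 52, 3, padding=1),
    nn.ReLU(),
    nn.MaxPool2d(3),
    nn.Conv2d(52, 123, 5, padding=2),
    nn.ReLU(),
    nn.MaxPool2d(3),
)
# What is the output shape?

Input shape: (19, 7, 126, 86)
  -> after first Conv2d: (19, 52, 126, 86)
  -> after first MaxPool2d: (19, 52, 42, 28)
  -> after second Conv2d: (19, 123, 42, 28)
Output shape: (19, 123, 14, 9)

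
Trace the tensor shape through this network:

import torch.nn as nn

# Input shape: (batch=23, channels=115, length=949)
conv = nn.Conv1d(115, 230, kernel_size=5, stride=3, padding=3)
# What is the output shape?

Input shape: (23, 115, 949)
Output shape: (23, 230, 317)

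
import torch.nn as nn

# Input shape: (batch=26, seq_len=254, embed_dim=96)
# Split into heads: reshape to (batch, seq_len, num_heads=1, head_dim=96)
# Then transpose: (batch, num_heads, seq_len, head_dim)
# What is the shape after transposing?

Input shape: (26, 254, 96)
  -> after reshape: (26, 254, 1, 96)
Output shape: (26, 1, 254, 96)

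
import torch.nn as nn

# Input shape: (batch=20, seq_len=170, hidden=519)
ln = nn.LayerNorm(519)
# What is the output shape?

Input shape: (20, 170, 519)
Output shape: (20, 170, 519)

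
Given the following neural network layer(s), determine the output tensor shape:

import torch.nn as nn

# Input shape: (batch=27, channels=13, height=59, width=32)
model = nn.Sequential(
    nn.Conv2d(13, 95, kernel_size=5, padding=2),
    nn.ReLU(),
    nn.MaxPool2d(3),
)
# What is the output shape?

Input shape: (27, 13, 59, 32)
  -> after Conv2d: (27, 95, 59, 32)
  -> after ReLU: (27, 95, 59, 32)
Output shape: (27, 95, 19, 10)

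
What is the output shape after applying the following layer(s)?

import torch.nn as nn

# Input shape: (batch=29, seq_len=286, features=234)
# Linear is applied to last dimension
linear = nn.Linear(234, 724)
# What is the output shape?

Input shape: (29, 286, 234)
Output shape: (29, 286, 724)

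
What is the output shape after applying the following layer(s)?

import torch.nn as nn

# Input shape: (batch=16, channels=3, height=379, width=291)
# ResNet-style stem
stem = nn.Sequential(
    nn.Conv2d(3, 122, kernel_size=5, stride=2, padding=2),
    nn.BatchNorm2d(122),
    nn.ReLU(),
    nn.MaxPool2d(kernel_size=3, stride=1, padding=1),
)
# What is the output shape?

Input shape: (16, 3, 379, 291)
  -> after Conv2d 5x5 stride=2: (16, 122, 190, 146)
Output shape: (16, 122, 190, 146)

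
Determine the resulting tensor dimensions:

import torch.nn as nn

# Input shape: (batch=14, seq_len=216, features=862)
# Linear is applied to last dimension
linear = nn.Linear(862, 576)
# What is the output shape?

Input shape: (14, 216, 862)
Output shape: (14, 216, 576)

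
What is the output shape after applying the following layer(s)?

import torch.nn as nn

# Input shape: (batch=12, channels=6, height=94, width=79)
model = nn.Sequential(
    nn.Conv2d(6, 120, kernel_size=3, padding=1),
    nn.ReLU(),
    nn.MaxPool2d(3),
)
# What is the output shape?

Input shape: (12, 6, 94, 79)
  -> after Conv2d: (12, 120, 94, 79)
  -> after ReLU: (12, 120, 94, 79)
Output shape: (12, 120, 31, 26)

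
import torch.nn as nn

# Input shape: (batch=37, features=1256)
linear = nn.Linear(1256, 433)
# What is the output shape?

Input shape: (37, 1256)
Output shape: (37, 433)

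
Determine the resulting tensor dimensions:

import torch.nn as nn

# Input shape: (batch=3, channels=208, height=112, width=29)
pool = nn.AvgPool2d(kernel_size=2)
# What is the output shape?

Input shape: (3, 208, 112, 29)
Output shape: (3, 208, 56, 14)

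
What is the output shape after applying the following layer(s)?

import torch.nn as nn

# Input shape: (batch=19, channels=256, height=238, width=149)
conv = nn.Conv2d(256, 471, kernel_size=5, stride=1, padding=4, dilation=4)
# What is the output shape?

Input shape: (19, 256, 238, 149)
Output shape: (19, 471, 230, 141)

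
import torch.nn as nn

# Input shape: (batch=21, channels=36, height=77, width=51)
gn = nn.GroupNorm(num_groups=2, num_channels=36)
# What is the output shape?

Input shape: (21, 36, 77, 51)
Output shape: (21, 36, 77, 51)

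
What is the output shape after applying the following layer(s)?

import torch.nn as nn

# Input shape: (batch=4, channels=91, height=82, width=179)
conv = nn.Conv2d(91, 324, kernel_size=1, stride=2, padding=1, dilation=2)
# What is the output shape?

Input shape: (4, 91, 82, 179)
Output shape: (4, 324, 42, 91)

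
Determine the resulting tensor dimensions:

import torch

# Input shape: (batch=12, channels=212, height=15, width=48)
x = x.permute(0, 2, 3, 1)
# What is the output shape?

Input shape: (12, 212, 15, 48)
Output shape: (12, 15, 48, 212)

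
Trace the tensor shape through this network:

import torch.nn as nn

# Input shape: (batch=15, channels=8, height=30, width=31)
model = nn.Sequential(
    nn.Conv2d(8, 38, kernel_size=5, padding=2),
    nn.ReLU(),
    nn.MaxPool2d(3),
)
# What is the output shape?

Input shape: (15, 8, 30, 31)
  -> after Conv2d: (15, 38, 30, 31)
  -> after ReLU: (15, 38, 30, 31)
Output shape: (15, 38, 10, 10)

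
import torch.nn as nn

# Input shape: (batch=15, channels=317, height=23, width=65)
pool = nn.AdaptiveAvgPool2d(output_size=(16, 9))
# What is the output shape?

Input shape: (15, 317, 23, 65)
Output shape: (15, 317, 16, 9)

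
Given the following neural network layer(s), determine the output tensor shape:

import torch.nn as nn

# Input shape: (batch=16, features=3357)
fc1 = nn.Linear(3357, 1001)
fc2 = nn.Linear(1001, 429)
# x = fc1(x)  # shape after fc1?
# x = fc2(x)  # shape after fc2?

Input shape: (16, 3357)
  -> after fc1: (16, 1001)
Output shape: (16, 429)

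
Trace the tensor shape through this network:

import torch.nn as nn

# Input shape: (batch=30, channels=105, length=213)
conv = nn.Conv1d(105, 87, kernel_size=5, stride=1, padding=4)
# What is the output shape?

Input shape: (30, 105, 213)
Output shape: (30, 87, 217)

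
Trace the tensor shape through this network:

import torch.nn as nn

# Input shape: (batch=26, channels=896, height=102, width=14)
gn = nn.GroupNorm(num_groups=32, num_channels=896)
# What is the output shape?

Input shape: (26, 896, 102, 14)
Output shape: (26, 896, 102, 14)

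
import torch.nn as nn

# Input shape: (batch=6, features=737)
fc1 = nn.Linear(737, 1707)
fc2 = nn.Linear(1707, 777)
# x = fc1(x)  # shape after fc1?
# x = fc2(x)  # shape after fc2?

Input shape: (6, 737)
  -> after fc1: (6, 1707)
Output shape: (6, 777)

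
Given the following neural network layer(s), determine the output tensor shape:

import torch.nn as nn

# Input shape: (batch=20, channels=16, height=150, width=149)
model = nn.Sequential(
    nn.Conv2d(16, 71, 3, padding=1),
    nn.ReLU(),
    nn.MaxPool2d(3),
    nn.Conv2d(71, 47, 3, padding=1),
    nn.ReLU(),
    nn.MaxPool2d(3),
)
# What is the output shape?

Input shape: (20, 16, 150, 149)
  -> after first Conv2d: (20, 71, 150, 149)
  -> after first MaxPool2d: (20, 71, 50, 49)
  -> after second Conv2d: (20, 47, 50, 49)
Output shape: (20, 47, 16, 16)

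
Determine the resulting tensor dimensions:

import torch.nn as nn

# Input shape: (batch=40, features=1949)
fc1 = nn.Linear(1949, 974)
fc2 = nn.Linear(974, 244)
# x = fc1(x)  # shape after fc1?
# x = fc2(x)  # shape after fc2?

Input shape: (40, 1949)
  -> after fc1: (40, 974)
Output shape: (40, 244)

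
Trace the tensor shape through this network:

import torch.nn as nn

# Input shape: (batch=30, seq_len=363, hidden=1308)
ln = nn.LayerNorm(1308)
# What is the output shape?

Input shape: (30, 363, 1308)
Output shape: (30, 363, 1308)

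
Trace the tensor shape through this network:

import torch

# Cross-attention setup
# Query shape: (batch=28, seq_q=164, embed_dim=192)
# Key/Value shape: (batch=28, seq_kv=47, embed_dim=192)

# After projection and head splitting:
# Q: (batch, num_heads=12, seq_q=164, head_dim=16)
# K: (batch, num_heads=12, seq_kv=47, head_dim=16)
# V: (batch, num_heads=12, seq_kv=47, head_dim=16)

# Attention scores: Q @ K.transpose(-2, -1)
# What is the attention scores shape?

Input shape: (28, 164, 192)
Output shape: (28, 12, 164, 47)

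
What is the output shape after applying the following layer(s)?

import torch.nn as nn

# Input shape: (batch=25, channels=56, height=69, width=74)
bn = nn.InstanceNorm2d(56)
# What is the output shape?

Input shape: (25, 56, 69, 74)
Output shape: (25, 56, 69, 74)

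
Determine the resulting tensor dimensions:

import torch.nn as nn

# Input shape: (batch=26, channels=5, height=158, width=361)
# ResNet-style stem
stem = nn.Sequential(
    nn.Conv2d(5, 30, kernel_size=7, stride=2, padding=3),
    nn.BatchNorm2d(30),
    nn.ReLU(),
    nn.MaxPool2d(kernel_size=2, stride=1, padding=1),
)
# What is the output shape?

Input shape: (26, 5, 158, 361)
  -> after Conv2d 7x7 stride=2: (26, 30, 79, 181)
Output shape: (26, 30, 80, 182)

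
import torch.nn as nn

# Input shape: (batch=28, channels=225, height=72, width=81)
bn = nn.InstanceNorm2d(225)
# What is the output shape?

Input shape: (28, 225, 72, 81)
Output shape: (28, 225, 72, 81)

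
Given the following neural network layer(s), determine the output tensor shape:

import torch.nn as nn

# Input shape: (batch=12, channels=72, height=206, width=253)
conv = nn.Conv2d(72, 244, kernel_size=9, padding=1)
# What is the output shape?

Input shape: (12, 72, 206, 253)
Output shape: (12, 244, 200, 247)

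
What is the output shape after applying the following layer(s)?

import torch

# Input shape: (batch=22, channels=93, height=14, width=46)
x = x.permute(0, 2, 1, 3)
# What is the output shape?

Input shape: (22, 93, 14, 46)
Output shape: (22, 14, 93, 46)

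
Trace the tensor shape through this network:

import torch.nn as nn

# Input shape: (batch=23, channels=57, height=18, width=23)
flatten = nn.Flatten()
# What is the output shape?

Input shape: (23, 57, 18, 23)
Output shape: (23, 23598)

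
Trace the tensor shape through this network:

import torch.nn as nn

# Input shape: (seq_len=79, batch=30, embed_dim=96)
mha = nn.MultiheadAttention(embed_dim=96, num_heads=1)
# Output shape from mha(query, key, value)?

Input shape: (79, 30, 96)
Output shape: (79, 30, 96)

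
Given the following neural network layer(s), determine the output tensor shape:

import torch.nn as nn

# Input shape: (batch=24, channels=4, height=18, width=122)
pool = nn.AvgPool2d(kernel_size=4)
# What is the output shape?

Input shape: (24, 4, 18, 122)
Output shape: (24, 4, 4, 30)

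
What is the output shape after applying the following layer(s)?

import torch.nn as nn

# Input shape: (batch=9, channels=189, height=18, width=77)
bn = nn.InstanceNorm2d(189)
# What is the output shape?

Input shape: (9, 189, 18, 77)
Output shape: (9, 189, 18, 77)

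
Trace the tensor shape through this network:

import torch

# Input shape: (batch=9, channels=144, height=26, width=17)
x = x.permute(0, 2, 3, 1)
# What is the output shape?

Input shape: (9, 144, 26, 17)
Output shape: (9, 26, 17, 144)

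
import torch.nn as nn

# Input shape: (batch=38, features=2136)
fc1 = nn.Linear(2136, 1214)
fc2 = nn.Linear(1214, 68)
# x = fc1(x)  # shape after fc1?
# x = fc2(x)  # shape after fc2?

Input shape: (38, 2136)
  -> after fc1: (38, 1214)
Output shape: (38, 68)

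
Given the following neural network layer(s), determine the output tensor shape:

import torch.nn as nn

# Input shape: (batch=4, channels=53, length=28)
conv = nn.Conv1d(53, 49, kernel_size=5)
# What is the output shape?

Input shape: (4, 53, 28)
Output shape: (4, 49, 24)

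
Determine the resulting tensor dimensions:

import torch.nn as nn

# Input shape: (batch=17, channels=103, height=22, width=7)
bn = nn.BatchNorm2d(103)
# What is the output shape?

Input shape: (17, 103, 22, 7)
Output shape: (17, 103, 22, 7)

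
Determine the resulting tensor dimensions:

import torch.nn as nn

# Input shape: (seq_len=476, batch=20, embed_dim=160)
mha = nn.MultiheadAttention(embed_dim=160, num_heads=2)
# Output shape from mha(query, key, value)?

Input shape: (476, 20, 160)
Output shape: (476, 20, 160)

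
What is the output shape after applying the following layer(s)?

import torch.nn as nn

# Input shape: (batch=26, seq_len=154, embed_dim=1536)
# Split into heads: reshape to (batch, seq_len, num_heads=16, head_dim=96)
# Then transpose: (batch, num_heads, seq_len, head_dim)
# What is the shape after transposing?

Input shape: (26, 154, 1536)
  -> after reshape: (26, 154, 16, 96)
Output shape: (26, 16, 154, 96)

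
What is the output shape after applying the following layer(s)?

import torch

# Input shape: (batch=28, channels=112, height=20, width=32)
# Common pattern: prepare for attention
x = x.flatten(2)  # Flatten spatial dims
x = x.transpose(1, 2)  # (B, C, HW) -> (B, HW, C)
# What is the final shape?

Input shape: (28, 112, 20, 32)
  -> after flatten(2): (28, 112, 640)
Output shape: (28, 640, 112)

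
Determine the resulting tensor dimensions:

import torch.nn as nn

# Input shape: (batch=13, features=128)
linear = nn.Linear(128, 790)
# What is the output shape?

Input shape: (13, 128)
Output shape: (13, 790)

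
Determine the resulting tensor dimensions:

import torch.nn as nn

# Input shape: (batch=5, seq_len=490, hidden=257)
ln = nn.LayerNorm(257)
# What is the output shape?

Input shape: (5, 490, 257)
Output shape: (5, 490, 257)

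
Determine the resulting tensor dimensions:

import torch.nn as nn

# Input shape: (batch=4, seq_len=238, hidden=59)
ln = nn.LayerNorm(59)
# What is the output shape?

Input shape: (4, 238, 59)
Output shape: (4, 238, 59)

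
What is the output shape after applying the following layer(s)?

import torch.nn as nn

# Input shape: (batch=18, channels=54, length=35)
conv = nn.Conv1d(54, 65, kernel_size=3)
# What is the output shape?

Input shape: (18, 54, 35)
Output shape: (18, 65, 33)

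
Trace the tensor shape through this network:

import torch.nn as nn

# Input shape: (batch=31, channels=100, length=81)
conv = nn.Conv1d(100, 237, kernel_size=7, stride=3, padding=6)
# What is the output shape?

Input shape: (31, 100, 81)
Output shape: (31, 237, 29)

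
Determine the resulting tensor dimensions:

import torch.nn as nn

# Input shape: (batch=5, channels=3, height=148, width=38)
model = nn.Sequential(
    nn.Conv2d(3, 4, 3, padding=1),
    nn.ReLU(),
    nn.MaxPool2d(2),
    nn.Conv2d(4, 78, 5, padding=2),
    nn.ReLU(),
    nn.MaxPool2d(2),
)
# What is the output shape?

Input shape: (5, 3, 148, 38)
  -> after first Conv2d: (5, 4, 148, 38)
  -> after first MaxPool2d: (5, 4, 74, 19)
  -> after second Conv2d: (5, 78, 74, 19)
Output shape: (5, 78, 37, 9)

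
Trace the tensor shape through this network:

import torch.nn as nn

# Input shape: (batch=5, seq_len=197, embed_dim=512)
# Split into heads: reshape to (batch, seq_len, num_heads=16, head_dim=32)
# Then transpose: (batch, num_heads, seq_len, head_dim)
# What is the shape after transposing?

Input shape: (5, 197, 512)
  -> after reshape: (5, 197, 16, 32)
Output shape: (5, 16, 197, 32)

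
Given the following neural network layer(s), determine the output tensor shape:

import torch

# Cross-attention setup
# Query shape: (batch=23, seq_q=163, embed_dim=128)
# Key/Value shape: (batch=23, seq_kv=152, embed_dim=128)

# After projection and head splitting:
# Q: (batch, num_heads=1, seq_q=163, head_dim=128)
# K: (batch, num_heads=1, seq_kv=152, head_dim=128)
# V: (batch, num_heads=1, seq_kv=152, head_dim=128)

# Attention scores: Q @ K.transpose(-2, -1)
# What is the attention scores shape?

Input shape: (23, 163, 128)
Output shape: (23, 1, 163, 152)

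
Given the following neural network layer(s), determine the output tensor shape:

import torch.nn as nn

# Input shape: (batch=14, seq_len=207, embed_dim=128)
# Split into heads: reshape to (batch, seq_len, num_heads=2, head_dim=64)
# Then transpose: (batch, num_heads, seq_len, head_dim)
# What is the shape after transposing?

Input shape: (14, 207, 128)
  -> after reshape: (14, 207, 2, 64)
Output shape: (14, 2, 207, 64)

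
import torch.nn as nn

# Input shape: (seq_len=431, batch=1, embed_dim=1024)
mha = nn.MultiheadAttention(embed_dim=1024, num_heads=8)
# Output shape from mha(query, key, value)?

Input shape: (431, 1, 1024)
Output shape: (431, 1, 1024)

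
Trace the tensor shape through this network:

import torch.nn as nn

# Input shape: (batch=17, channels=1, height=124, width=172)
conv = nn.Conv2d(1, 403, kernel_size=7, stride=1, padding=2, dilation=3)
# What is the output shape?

Input shape: (17, 1, 124, 172)
Output shape: (17, 403, 110, 158)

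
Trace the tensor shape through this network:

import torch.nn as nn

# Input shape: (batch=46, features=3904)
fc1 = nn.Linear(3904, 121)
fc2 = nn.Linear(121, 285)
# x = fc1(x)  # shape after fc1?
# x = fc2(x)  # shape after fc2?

Input shape: (46, 3904)
  -> after fc1: (46, 121)
Output shape: (46, 285)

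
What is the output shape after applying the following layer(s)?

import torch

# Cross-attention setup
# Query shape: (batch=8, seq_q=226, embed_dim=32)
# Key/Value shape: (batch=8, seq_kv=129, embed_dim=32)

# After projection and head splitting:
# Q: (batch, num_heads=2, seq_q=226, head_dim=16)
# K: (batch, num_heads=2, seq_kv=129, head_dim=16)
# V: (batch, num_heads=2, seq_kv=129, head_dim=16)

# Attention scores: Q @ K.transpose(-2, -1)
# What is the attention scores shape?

Input shape: (8, 226, 32)
Output shape: (8, 2, 226, 129)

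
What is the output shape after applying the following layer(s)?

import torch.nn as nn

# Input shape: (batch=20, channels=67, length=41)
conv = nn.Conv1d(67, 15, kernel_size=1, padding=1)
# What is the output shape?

Input shape: (20, 67, 41)
Output shape: (20, 15, 43)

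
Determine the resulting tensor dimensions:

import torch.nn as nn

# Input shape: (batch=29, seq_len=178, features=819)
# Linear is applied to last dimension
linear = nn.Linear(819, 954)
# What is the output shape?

Input shape: (29, 178, 819)
Output shape: (29, 178, 954)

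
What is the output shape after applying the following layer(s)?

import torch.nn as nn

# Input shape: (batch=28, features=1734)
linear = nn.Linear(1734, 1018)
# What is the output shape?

Input shape: (28, 1734)
Output shape: (28, 1018)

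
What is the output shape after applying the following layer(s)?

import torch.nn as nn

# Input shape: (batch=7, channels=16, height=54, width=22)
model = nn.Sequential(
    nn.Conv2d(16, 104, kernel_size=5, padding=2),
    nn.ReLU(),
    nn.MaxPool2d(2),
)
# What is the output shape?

Input shape: (7, 16, 54, 22)
  -> after Conv2d: (7, 104, 54, 22)
  -> after ReLU: (7, 104, 54, 22)
Output shape: (7, 104, 27, 11)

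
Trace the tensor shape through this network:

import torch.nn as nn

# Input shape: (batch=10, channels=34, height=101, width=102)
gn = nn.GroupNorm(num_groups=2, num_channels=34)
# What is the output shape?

Input shape: (10, 34, 101, 102)
Output shape: (10, 34, 101, 102)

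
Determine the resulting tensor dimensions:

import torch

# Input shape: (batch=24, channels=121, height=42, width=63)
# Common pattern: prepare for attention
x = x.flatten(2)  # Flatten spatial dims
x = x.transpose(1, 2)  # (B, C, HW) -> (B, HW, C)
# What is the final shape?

Input shape: (24, 121, 42, 63)
  -> after flatten(2): (24, 121, 2646)
Output shape: (24, 2646, 121)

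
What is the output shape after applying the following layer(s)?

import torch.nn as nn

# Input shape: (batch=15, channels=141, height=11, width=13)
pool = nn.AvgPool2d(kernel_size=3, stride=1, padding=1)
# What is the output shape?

Input shape: (15, 141, 11, 13)
Output shape: (15, 141, 11, 13)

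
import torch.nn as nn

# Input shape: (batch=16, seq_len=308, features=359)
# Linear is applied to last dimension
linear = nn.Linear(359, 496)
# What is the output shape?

Input shape: (16, 308, 359)
Output shape: (16, 308, 496)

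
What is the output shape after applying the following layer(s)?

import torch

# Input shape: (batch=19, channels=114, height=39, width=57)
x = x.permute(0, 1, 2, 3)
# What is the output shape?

Input shape: (19, 114, 39, 57)
Output shape: (19, 114, 39, 57)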